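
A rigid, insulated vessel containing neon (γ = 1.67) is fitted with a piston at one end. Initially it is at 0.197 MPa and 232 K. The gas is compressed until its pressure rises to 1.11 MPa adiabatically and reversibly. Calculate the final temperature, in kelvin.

Along an adiabat T P^((1−γ)/γ) is constant, so T₂ = T₁ (P₂/P₁)^((γ−1)/γ).
T₂ = 232 × (1.11/0.197)^(0.401) = 464.2 K.

T₂ ≈ 464 K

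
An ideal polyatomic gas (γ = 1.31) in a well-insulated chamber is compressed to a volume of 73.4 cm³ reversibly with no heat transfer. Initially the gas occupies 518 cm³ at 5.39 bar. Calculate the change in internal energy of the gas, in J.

P₂ = P₁(V₁/V₂)^γ = 5.39×(518/73.4)^(1.31) = 69.71 bar.
For a reversible adiabat, W_by_gas = (P₁V₁ − P₂V₂)/(γ−1).
W_by = (539000×0.000518 − 6.971×10^6×7.34×10^-5) / (0.31) = -749.9 J.
Q = 0 ⇒ ΔU = −W_by = 749.9 J.

ΔU ≈ 750 J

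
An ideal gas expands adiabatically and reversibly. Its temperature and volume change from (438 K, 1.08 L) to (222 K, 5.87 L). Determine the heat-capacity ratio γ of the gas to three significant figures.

γ ≈ 1.40

TV^(γ−1) = const ⇒ γ − 1 = ln(T₂/T₁) / ln(V₁/V₂).
γ = 1 + ln(222/438) / ln(1.08/5.87) = 1.401.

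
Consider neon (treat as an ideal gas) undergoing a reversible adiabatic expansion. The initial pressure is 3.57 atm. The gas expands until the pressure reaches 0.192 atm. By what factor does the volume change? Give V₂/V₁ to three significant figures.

V₂/V₁ ≈ 5.78

From PV^γ = const, V₂/V₁ = (P₁/P₂)^(1/γ).
For a monatomic ideal gas γ = 5/3.
V₂/V₁ = (3.57/0.192)^(3/5) = 5.776.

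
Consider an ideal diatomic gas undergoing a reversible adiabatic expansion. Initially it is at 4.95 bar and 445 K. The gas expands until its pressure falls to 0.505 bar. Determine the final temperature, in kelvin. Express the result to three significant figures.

T₂ ≈ 232 K

Adiabatic: T₂/T₁ = (P₂/P₁)^((γ−1)/γ).
For a diatomic ideal gas γ = 7/5, so (γ−1)/γ = 2/7.
T₂ = 445 × (0.505/4.95)^(2/7) = 231.8 K.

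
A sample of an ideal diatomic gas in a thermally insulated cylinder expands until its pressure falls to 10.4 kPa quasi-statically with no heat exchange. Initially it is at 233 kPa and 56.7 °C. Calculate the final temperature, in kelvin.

T₂ ≈ 136 K

Adiabatic: T₂/T₁ = (P₂/P₁)^((γ−1)/γ).
For a diatomic ideal gas γ = 7/5, so (γ−1)/γ = 2/7.
T₁ = 56.7 °C = 329.8 K.
T₂ = 329.8 × (10.4/233)^(2/7) = 135.7 K.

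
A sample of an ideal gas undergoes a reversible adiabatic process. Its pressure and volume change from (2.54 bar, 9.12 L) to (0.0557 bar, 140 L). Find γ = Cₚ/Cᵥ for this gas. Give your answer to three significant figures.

PV^γ = const ⇒ γ = ln(P₂/P₁) / ln(V₁/V₂).
γ = ln(0.0557/2.54) / ln(9.12/140) = 1.399.

γ ≈ 1.40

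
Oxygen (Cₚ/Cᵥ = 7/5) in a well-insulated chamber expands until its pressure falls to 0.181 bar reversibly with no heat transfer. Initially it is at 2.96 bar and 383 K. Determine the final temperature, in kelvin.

T₂ ≈ 172 K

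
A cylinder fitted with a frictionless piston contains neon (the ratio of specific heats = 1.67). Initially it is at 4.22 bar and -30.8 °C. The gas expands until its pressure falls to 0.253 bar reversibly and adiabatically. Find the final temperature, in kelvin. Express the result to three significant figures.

T₂ ≈ 78.4 K

Adiabatic: T₂/T₁ = (P₂/P₁)^((γ−1)/γ).
T₁ = -30.8 °C = 242.3 K.
T₂ = 242.3 × (0.253/4.22)^(0.401) = 78.36 K.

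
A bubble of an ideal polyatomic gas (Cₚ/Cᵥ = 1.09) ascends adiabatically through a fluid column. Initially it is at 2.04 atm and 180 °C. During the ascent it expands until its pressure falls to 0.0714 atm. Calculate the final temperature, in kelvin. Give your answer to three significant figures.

T₂ ≈ 344 K

Adiabatic: T₂/T₁ = (P₂/P₁)^((γ−1)/γ).
T₁ = 180 °C = 453.1 K.
T₂ = 453.1 × (0.0714/2.04)^(0.0826) = 343.6 K.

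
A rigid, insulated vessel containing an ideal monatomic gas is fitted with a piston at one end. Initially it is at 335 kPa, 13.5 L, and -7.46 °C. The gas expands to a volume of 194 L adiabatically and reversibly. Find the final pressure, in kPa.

P₂ ≈ 3.94 kPa

Since PV^γ is constant along a reversible adiabat, P₂ = P₁ (V₁/V₂)^γ.
γ = 5/3 for a monatomic ideal gas.
P₂ = 335 × (13.5/194)^(5/3) = 3.944 kPa.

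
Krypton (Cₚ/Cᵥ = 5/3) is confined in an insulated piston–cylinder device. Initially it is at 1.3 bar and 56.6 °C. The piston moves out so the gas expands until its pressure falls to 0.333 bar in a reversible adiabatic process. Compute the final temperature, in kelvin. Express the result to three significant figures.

Adiabatic: T₂/T₁ = (P₂/P₁)^((γ−1)/γ).
T₁ = 56.6 °C = 329.8 K.
T₂ = 329.8 × (0.333/1.3)^(2/5) = 191.2 K.

T₂ ≈ 191 K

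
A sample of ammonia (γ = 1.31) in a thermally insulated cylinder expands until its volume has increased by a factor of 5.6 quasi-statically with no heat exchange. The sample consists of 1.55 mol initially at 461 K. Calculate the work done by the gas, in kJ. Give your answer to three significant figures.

For a reversible adiabat TV^(γ−1) is constant, so T₂ = T₁ (V₁/V₂)^(γ−1).
T₂ = 461 × (1/5.6)^(0.31) = 270.2 K.
Q = 0, so ΔU = W_on_gas = nCᵥΔT with Cᵥ = R/(γ−1) = 26.82 J/(mol·K).
ΔU = 1.55 × 26.82 × (270.2 − 461) = -7930 J.
Work done by the gas = −ΔU = 7930 J.

W ≈ 7.93 kJ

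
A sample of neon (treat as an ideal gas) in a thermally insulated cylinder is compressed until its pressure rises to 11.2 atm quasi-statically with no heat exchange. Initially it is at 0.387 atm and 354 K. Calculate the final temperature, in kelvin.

T₂ ≈ 1360 K

Along an adiabat T P^((1−γ)/γ) is constant, so T₂ = T₁ (P₂/P₁)^((γ−1)/γ).
For a monatomic ideal gas γ = 5/3, so (γ−1)/γ = 2/5.
T₂ = 354 × (11.2/0.387)^(2/5) = 1360 K.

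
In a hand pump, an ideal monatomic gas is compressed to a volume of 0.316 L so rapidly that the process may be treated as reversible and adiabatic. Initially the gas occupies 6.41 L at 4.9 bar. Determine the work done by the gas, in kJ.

W ≈ -30.3 kJ

γ = 5/3 for a monatomic ideal gas.
P₂ = P₁(V₁/V₂)^γ = 4.9×(6.41/0.316)^(5/3) = 739.3 bar.
For a reversible adiabat, W_by_gas = (P₁V₁ − P₂V₂)/(γ−1).
W_by = (490000×0.00641 − 7.393×10^7×0.000316) / (2/3) = -30330 J.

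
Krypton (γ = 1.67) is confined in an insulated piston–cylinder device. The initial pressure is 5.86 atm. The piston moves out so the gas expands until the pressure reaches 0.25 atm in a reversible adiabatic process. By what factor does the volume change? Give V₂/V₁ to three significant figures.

From PV^γ = const, V₂/V₁ = (P₁/P₂)^(1/γ).
V₂/V₁ = (5.86/0.25)^(0.599) = 6.612.

V₂/V₁ ≈ 6.61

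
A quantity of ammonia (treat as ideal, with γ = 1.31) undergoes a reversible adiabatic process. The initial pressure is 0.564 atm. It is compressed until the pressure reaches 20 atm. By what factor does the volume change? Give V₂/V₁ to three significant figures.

From PV^γ = const, V₂/V₁ = (P₁/P₂)^(1/γ).
V₂/V₁ = (0.564/20)^(0.763) = 0.06561.

V₂/V₁ ≈ 0.0656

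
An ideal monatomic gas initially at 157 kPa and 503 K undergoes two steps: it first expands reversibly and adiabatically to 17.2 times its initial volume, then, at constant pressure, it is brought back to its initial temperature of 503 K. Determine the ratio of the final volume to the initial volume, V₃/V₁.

V₃/V₁ ≈ 115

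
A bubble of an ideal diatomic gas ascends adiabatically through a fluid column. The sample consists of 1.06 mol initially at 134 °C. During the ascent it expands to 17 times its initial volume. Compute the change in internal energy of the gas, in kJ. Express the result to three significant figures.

ΔU ≈ -6.08 kJ

For a reversible adiabat TV^(γ−1) is constant, so T₂ = T₁ (V₁/V₂)^(γ−1).
γ = 7/5 for a diatomic ideal gas, so γ−1 = 2/5.
T₁ = 134 °C = 407.1 K.
T₂ = 407.1 × (1/17)^(2/5) = 131.1 K.
Q = 0, so ΔU = W_on_gas = nCᵥΔT with Cᵥ = R/(γ−1) = 20.79 J/(mol·K).
ΔU = 1.06 × 20.79 × (131.1 − 407.1) = -6082 J.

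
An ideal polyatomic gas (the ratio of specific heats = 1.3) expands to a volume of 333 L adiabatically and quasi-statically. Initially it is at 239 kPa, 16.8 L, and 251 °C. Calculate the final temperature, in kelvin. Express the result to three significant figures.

T₂ ≈ 214 K

Adiabatic: T₁V₁^(γ−1) = T₂V₂^(γ−1) ⇒ T₂ = T₁ (V₁/V₂)^(γ−1).
T₁ = 251 °C = 524.1 K.
T₂ = 524.1 × (16.8/333)^(0.3) = 214 K.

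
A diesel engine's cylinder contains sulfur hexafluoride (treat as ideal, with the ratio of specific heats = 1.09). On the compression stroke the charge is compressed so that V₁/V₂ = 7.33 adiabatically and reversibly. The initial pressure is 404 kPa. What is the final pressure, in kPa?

P₂ ≈ 3540 kPa

Adiabatic: P₁V₁^γ = P₂V₂^γ ⇒ P₂ = P₁ (V₁/V₂)^γ.
P₂ = 404 × 7.33^(1.09) = 3543 kPa.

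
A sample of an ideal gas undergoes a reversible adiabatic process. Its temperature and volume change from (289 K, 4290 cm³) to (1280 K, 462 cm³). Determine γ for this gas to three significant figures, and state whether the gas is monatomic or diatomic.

TV^(γ−1) = const ⇒ γ − 1 = ln(T₂/T₁) / ln(V₁/V₂).
γ = 1 + ln(1280/289) / ln(4290/462) = 1.668.
γ ≈ 1.67 is close to 5/3, so the gas is monatomic.

γ ≈ 1.67; monatomic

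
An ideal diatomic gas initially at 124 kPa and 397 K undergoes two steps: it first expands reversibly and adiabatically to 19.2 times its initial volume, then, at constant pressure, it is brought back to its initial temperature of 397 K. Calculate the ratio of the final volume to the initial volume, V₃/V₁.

V₃/V₁ ≈ 62.6

For a diatomic ideal gas γ = 7/5.
Adiabatic step: V₂/V₁ = 19.2; T₂ = T₁·(1/19.2)^(2/5) = 121.8 K.
Isobaric step: V₃/V₂ = T₃/T₂ = 397/121.8.
V₃/V₁ = (V₂/V₁)(V₃/V₂) = 19.2 × (397/121.8) = 62.61.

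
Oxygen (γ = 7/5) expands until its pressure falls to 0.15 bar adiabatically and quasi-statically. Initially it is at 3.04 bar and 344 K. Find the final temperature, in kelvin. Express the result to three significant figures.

Along an adiabat T P^((1−γ)/γ) is constant, so T₂ = T₁ (P₂/P₁)^((γ−1)/γ).
T₂ = 344 × (0.15/3.04)^(2/7) = 145.6 K.

T₂ ≈ 146 K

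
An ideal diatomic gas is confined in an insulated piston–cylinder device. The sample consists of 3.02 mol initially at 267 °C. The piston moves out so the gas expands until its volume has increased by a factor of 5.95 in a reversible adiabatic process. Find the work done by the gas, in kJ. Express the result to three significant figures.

For a reversible adiabat TV^(γ−1) is constant, so T₂ = T₁ (V₁/V₂)^(γ−1).
γ = 7/5 for a diatomic ideal gas, so γ−1 = 2/5.
T₁ = 267 °C = 540.1 K.
T₂ = 540.1 × (1/5.95)^(2/5) = 264.7 K.
Q = 0, so ΔU = W_on_gas = nCᵥΔT with Cᵥ = R/(γ−1) = 20.79 J/(mol·K).
ΔU = 3.02 × 20.79 × (264.7 − 540.1) = -17290 J.
Work done by the gas = −ΔU = 17290 J.

W ≈ 17.3 kJ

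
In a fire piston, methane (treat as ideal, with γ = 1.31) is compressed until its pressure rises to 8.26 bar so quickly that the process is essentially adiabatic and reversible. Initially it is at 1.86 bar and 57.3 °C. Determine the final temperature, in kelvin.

Adiabatic: T₂/T₁ = (P₂/P₁)^((γ−1)/γ).
T₁ = 57.3 °C = 330.4 K.
T₂ = 330.4 × (8.26/1.86)^(0.237) = 470.2 K.

T₂ ≈ 470 K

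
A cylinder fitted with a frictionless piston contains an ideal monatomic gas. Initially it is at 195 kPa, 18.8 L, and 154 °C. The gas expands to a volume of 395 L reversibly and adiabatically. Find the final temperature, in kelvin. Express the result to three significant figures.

For a reversible adiabat TV^(γ−1) is constant, so T₂ = T₁ (V₁/V₂)^(γ−1).
γ = 5/3 for a monatomic ideal gas.
T₁ = 154 °C = 427.1 K.
T₂ = 427.1 × (18.8/395)^(2/3) = 56.1 K.

T₂ ≈ 56.1 K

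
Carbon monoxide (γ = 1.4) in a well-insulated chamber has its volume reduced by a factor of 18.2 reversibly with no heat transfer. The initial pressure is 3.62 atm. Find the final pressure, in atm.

Adiabatic: P₁V₁^γ = P₂V₂^γ ⇒ P₂ = P₁ (V₁/V₂)^γ.
P₂ = 3.62 × 18.2^(1.4) = 210.3 atm.

P₂ ≈ 210 atm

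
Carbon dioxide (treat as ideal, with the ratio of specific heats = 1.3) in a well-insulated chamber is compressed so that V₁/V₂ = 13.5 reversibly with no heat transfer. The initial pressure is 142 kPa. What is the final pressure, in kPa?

Adiabatic: P₁V₁^γ = P₂V₂^γ ⇒ P₂ = P₁ (V₁/V₂)^γ.
P₂ = 142 × 13.5^(1.3) = 4185 kPa.

P₂ ≈ 4190 kPa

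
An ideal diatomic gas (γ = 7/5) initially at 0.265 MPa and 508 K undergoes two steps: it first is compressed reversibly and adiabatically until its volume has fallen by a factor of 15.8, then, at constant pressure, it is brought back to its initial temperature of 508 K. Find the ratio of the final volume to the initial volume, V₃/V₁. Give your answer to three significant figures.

V₃/V₁ ≈ 0.0210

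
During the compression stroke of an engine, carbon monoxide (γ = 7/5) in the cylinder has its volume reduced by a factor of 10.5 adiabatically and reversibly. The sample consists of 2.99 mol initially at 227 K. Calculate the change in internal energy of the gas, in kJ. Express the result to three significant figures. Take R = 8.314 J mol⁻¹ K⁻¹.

ΔU ≈ 22.0 kJ

Adiabatic: T₁V₁^(γ−1) = T₂V₂^(γ−1) ⇒ T₂ = T₁ (V₁/V₂)^(γ−1).
T₂ = 227 × 10.5^(2/5) = 581.4 K.
Q = 0, so ΔU = W_on_gas = nCᵥΔT with Cᵥ = R/(γ−1) = 20.79 J/(mol·K).
ΔU = 2.99 × 20.79 × (581.4 − 227) = 22030 J.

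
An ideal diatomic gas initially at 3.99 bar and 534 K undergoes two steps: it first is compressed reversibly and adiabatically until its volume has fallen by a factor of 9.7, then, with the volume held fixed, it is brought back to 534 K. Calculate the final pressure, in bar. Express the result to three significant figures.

P₃ ≈ 38.7 bar

For a diatomic ideal gas γ = 7/5.
Adiabatic step (PV^γ = const): P₂ = 3.99×9.7^(7/5) = 96.04 bar; T₂ = 534×9.7^(2/5) = 1325 K.
Isochoric: P₃ = P₂(T₃/T₂) = 96.04 × (534/1325) = 38.7 bar.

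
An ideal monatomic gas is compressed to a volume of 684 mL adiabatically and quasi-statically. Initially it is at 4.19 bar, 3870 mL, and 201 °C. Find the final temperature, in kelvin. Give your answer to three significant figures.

For a reversible adiabat TV^(γ−1) is constant, so T₂ = T₁ (V₁/V₂)^(γ−1).
γ = 5/3 for a monatomic ideal gas.
T₁ = 201 °C = 474.1 K.
T₂ = 474.1 × (3870/684)^(2/3) = 1506 K.

T₂ ≈ 1510 K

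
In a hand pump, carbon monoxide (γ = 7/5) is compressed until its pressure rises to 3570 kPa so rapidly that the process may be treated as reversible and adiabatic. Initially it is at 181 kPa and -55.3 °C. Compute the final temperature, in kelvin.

Along an adiabat T P^((1−γ)/γ) is constant, so T₂ = T₁ (P₂/P₁)^((γ−1)/γ).
T₁ = -55.3 °C = 217.8 K.
T₂ = 217.8 × (3570/181)^(2/7) = 510.7 K.

T₂ ≈ 511 K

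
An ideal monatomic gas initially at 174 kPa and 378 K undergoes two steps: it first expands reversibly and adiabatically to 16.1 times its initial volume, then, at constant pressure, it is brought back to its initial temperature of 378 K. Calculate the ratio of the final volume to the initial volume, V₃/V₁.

For a monatomic ideal gas γ = 5/3.
Adiabatic step: V₂/V₁ = 16.1; T₂ = T₁·(1/16.1)^(2/3) = 59.28 K.
Isobaric step: V₃/V₂ = T₃/T₂ = 378/59.28.
V₃/V₁ = (V₂/V₁)(V₃/V₂) = 16.1 × (378/59.28) = 102.7.

V₃/V₁ ≈ 103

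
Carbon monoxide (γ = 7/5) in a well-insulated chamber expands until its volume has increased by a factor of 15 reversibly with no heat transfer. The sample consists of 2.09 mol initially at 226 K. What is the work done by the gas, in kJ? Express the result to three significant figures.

W ≈ 6.49 kJ

For a reversible adiabat TV^(γ−1) is constant, so T₂ = T₁ (V₁/V₂)^(γ−1).
T₂ = 226 × (1/15)^(2/5) = 76.5 K.
Q = 0, so ΔU = W_on_gas = nCᵥΔT with Cᵥ = R/(γ−1) = 20.79 J/(mol·K).
ΔU = 2.09 × 20.79 × (76.5 − 226) = -6494 J.
Work done by the gas = −ΔU = 6494 J.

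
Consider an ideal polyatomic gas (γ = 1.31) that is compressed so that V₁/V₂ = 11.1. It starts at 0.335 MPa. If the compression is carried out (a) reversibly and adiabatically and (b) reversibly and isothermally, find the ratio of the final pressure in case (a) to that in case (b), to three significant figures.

P_adiabatic / P_isothermal ≈ 2.11

Isothermal: P_b = P₁(V₁/V₂) = 0.335×11.1.
Adiabatic: P_a = P₁(V₁/V₂)^γ = 0.335×11.1^(1.31).
P_a/P_b = (V₁/V₂)^(γ−1) = 11.1^(0.31) = 2.109.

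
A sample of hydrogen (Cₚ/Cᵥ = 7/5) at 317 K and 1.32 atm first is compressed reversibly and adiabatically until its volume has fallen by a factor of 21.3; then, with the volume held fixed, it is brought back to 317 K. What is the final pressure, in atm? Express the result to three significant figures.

P₃ ≈ 28.1 atm

Adiabatic step (PV^γ = const): P₂ = 1.32×21.3^(7/5) = 95.57 atm; T₂ = 317×21.3^(2/5) = 1077 K.
Isochoric: P₃ = P₂(T₃/T₂) = 95.57 × (317/1077) = 28.12 atm.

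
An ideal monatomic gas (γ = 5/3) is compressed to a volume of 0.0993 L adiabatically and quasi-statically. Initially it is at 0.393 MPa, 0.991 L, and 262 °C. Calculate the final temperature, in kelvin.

T₂ ≈ 2480 K

For a reversible adiabat TV^(γ−1) is constant, so T₂ = T₁ (V₁/V₂)^(γ−1).
T₁ = 262 °C = 535.1 K.
T₂ = 535.1 × (0.991/0.0993)^(2/3) = 2481 K.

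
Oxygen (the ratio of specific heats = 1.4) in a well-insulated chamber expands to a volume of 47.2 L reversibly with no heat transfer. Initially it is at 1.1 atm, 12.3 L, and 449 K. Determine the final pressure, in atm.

P₂ ≈ 0.167 atm

Since PV^γ is constant along a reversible adiabat, P₂ = P₁ (V₁/V₂)^γ.
P₂ = 1.1 × (12.3/47.2)^(1.4) = 0.1674 atm.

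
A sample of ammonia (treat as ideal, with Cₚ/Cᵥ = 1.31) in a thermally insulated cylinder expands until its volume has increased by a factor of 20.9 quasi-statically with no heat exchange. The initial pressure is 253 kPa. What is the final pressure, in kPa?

P₂ ≈ 4.72 kPa

Since PV^γ is constant along a reversible adiabat, P₂ = P₁ (V₁/V₂)^γ.
P₂ = 253 × (1/20.9)^(1.31) = 4.718 kPa.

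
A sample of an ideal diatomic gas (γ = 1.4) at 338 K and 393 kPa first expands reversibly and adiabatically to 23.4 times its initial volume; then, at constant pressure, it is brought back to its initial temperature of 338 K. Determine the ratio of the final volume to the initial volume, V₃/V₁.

V₃/V₁ ≈ 82.6

Adiabatic step: V₂/V₁ = 23.4; T₂ = T₁·(1/23.4)^(0.4) = 95.77 K.
Isobaric step: V₃/V₂ = T₃/T₂ = 338/95.77.
V₃/V₁ = (V₂/V₁)(V₃/V₂) = 23.4 × (338/95.77) = 82.59.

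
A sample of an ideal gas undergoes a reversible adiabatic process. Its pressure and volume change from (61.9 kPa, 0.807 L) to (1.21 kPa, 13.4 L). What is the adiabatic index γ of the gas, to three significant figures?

γ ≈ 1.40

PV^γ = const ⇒ γ = ln(P₂/P₁) / ln(V₁/V₂).
γ = ln(1.21/61.9) / ln(0.807/13.4) = 1.4.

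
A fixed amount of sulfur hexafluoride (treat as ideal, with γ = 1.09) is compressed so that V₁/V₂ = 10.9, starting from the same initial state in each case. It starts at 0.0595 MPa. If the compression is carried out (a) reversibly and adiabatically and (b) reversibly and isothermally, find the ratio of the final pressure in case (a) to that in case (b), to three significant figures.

Isothermal: P_b = P₁(V₁/V₂) = 0.0595×10.9.
Adiabatic: P_a = P₁(V₁/V₂)^γ = 0.0595×10.9^(1.09).
P_a/P_b = (V₁/V₂)^(γ−1) = 10.9^(0.09) = 1.24.

P_adiabatic / P_isothermal ≈ 1.24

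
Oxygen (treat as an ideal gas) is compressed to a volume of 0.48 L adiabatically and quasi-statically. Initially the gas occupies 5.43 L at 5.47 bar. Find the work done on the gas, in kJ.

W ≈ 12.2 kJ

γ = 7/5 for a diatomic ideal gas.
P₂ = P₁(V₁/V₂)^γ = 5.47×(5.43/0.48)^(7/5) = 163.3 bar.
For a reversible adiabat, W_by_gas = (P₁V₁ − P₂V₂)/(γ−1).
W_by = (547000×0.00543 − 1.633×10^7×0.00048) / (2/5) = -12170 J.
W_on_gas = −W_by = 12170 J.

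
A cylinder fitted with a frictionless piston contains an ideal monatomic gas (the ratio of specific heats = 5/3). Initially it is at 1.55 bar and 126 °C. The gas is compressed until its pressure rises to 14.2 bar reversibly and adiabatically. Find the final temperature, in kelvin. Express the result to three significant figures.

T₂ ≈ 968 K

Adiabatic: T₂/T₁ = (P₂/P₁)^((γ−1)/γ).
T₁ = 126 °C = 399.1 K.
T₂ = 399.1 × (14.2/1.55)^(2/5) = 968.1 K.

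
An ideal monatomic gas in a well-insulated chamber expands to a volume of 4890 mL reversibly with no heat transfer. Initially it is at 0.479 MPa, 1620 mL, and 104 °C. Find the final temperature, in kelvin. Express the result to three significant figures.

T₂ ≈ 181 K

For a reversible adiabat TV^(γ−1) is constant, so T₂ = T₁ (V₁/V₂)^(γ−1).
γ = 5/3 for a monatomic ideal gas.
T₁ = 104 °C = 377.1 K.
T₂ = 377.1 × (1620/4890)^(2/3) = 180.6 K.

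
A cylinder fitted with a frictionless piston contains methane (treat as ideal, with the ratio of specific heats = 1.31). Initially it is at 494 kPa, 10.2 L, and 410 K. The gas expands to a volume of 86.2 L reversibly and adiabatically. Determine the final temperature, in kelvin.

T₂ ≈ 212 K

For a reversible adiabat TV^(γ−1) is constant, so T₂ = T₁ (V₁/V₂)^(γ−1).
T₂ = 410 × (10.2/86.2)^(0.31) = 211.6 K.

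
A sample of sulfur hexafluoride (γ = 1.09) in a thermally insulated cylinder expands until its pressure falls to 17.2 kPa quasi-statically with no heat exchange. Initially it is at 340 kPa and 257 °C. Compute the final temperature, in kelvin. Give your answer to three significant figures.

Adiabatic: T₂/T₁ = (P₂/P₁)^((γ−1)/γ).
T₁ = 257 °C = 530.1 K.
T₂ = 530.1 × (17.2/340)^(0.0826) = 414.4 K.

T₂ ≈ 414 K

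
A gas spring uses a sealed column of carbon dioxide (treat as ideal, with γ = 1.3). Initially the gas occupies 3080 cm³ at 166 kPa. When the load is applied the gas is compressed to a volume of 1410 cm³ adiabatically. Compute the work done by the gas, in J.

P₂ = P₁(V₁/V₂)^γ = 166×(3080/1410)^(1.3) = 458.4 kPa.
For a reversible adiabat, W_by_gas = (P₁V₁ − P₂V₂)/(γ−1).
W_by = (166000×0.00308 − 458400×0.00141) / (0.3) = -450.2 J.

W ≈ -450 J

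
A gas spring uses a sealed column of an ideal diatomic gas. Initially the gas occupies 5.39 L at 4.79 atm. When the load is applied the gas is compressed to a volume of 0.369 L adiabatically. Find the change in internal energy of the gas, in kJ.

ΔU ≈ 12.6 kJ

γ = 7/5 for a diatomic ideal gas.
P₂ = P₁(V₁/V₂)^γ = 4.79×(5.39/0.369)^(7/5) = 204.5 atm.
For a reversible adiabat, W_by_gas = (P₁V₁ − P₂V₂)/(γ−1).
W_by = (485300×0.00539 − 2.072×10^7×0.000369) / (2/5) = -12580 J.
Q = 0 ⇒ ΔU = −W_by = 12580 J.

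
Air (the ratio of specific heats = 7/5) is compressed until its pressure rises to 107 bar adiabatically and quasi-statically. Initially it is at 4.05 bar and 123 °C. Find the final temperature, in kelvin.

T₂ ≈ 1010 K

Adiabatic: T₂/T₁ = (P₂/P₁)^((γ−1)/γ).
T₁ = 123 °C = 396.1 K.
T₂ = 396.1 × (107/4.05)^(2/7) = 1010 K.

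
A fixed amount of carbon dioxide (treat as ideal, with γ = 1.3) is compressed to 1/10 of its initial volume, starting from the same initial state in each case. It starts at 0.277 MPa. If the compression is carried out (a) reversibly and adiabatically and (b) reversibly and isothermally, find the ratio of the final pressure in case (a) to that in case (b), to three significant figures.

P_adiabatic / P_isothermal ≈ 2.00

Isothermal: P_b = P₁(V₁/V₂) = 0.277×10.
Adiabatic: P_a = P₁(V₁/V₂)^γ = 0.277×10^(1.3).
P_a/P_b = (V₁/V₂)^(γ−1) = 10^(0.3) = 1.995.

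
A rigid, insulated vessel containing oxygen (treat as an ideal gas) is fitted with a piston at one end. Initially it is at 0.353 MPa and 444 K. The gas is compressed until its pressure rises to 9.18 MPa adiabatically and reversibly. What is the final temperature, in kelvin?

T₂ ≈ 1130 K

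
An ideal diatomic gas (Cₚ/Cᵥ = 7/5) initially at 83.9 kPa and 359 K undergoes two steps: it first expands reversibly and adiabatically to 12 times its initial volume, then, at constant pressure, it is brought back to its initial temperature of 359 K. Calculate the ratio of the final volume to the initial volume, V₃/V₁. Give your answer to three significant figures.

V₃/V₁ ≈ 32.4

Adiabatic step: V₂/V₁ = 12; T₂ = T₁·(1/12)^(2/5) = 132.9 K.
Isobaric step: V₃/V₂ = T₃/T₂ = 359/132.9.
V₃/V₁ = (V₂/V₁)(V₃/V₂) = 12 × (359/132.9) = 32.42.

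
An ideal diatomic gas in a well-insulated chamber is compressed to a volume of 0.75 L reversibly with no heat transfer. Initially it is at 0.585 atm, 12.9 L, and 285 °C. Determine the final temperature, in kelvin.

T₂ ≈ 1740 K

For a reversible adiabat TV^(γ−1) is constant, so T₂ = T₁ (V₁/V₂)^(γ−1).
γ = 7/5 for a diatomic ideal gas.
T₁ = 285 °C = 558.1 K.
T₂ = 558.1 × (12.9/0.75)^(2/5) = 1742 K.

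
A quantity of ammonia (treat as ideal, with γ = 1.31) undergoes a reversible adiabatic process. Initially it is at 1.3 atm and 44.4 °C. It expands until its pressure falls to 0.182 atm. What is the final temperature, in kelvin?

T₂ ≈ 199 K

Along an adiabat T P^((1−γ)/γ) is constant, so T₂ = T₁ (P₂/P₁)^((γ−1)/γ).
T₁ = 44.4 °C = 317.5 K.
T₂ = 317.5 × (0.182/1.3)^(0.237) = 199.4 K.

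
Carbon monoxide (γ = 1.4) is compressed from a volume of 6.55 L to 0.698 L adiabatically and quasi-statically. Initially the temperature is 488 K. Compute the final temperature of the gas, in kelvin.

For a reversible adiabat TV^(γ−1) is constant, so T₂ = T₁ (V₁/V₂)^(γ−1).
T₂ = 488 × (6.55/0.698)^(0.4) = 1195 K.

T₂ ≈ 1200 K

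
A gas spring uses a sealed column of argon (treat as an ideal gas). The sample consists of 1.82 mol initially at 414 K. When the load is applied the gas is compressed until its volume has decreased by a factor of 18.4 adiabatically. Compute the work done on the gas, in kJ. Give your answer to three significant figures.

Adiabatic: T₁V₁^(γ−1) = T₂V₂^(γ−1) ⇒ T₂ = T₁ (V₁/V₂)^(γ−1).
γ = 5/3 for a monatomic ideal gas, so γ−1 = 2/3.
T₂ = 414 × 18.4^(2/3) = 2885 K.
Q = 0, so ΔU = W_on_gas = nCᵥΔT with Cᵥ = R/(γ−1) = 12.47 J/(mol·K).
ΔU = 1.82 × 12.47 × (2885 − 414) = 56090 J.

W ≈ 56.1 kJ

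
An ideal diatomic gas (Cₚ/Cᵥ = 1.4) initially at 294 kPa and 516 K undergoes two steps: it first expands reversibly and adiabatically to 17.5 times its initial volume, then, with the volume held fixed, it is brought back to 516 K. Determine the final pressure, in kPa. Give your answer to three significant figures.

Adiabatic step (PV^γ = const): P₂ = 294×(1/17.5)^(1.4) = 5.347 kPa; T₂ = 516×(1/17.5)^(0.4) = 164.2 K.
Isochoric: P₃ = P₂(T₃/T₂) = 5.347 × (516/164.2) = 16.8 kPa.

P₃ ≈ 16.8 kPa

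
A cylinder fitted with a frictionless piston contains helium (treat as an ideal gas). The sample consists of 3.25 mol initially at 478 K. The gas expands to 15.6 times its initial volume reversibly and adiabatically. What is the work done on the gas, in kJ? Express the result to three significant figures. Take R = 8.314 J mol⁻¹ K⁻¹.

W ≈ -16.3 kJ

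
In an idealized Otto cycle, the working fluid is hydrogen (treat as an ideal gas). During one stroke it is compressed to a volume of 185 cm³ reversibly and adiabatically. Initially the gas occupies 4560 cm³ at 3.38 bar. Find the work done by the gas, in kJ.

W ≈ -10.0 kJ

γ = 7/5 for a diatomic ideal gas.
P₂ = P₁(V₁/V₂)^γ = 3.38×(4560/185)^(7/5) = 300.2 bar.
For a reversible adiabat, W_by_gas = (P₁V₁ − P₂V₂)/(γ−1).
W_by = (338000×0.00456 − 3.002×10^7×0.000185) / (2/5) = -10030 J.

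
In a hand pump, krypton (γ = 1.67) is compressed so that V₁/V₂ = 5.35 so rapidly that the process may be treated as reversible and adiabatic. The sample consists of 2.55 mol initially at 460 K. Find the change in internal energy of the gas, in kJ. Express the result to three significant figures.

ΔU ≈ 30.2 kJ

Adiabatic: T₁V₁^(γ−1) = T₂V₂^(γ−1) ⇒ T₂ = T₁ (V₁/V₂)^(γ−1).
T₂ = 460 × 5.35^(0.67) = 1415 K.
Q = 0, so ΔU = W_on_gas = nCᵥΔT with Cᵥ = R/(γ−1) = 12.41 J/(mol·K).
ΔU = 2.55 × 12.41 × (1415 − 460) = 30220 J.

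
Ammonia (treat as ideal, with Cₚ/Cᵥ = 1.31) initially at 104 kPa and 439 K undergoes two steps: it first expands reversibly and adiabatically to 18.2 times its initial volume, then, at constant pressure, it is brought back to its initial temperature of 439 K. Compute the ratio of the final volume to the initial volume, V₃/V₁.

V₃/V₁ ≈ 44.7

Adiabatic step: V₂/V₁ = 18.2; T₂ = T₁·(1/18.2)^(0.31) = 178.6 K.
Isobaric step: V₃/V₂ = T₃/T₂ = 439/178.6.
V₃/V₁ = (V₂/V₁)(V₃/V₂) = 18.2 × (439/178.6) = 44.74.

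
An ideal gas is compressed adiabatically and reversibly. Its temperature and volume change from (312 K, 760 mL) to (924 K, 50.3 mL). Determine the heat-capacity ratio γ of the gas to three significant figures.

γ ≈ 1.40

TV^(γ−1) = const ⇒ γ − 1 = ln(T₂/T₁) / ln(V₁/V₂).
γ = 1 + ln(924/312) / ln(760/50.3) = 1.4.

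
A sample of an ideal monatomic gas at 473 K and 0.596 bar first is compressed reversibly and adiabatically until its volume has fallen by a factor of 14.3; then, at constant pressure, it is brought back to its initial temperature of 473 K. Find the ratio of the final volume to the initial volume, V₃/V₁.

V₃/V₁ ≈ 0.0119

For a monatomic ideal gas γ = 5/3.
Adiabatic step: V₂/V₁ = 0.06993; T₂ = T₁·14.3^(2/3) = 2787 K.
Isobaric step: V₃/V₂ = T₃/T₂ = 473/2787.
V₃/V₁ = (V₂/V₁)(V₃/V₂) = 0.06993 × (473/2787) = 0.01187.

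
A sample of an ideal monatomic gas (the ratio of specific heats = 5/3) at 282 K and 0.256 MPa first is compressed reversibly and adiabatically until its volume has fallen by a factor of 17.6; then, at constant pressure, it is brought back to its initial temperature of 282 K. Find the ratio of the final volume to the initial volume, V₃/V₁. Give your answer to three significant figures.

Adiabatic step: V₂/V₁ = 0.05682; T₂ = T₁·17.6^(2/3) = 1908 K.
Isobaric step: V₃/V₂ = T₃/T₂ = 282/1908.
V₃/V₁ = (V₂/V₁)(V₃/V₂) = 0.05682 × (282/1908) = 0.008397.

V₃/V₁ ≈ 0.00840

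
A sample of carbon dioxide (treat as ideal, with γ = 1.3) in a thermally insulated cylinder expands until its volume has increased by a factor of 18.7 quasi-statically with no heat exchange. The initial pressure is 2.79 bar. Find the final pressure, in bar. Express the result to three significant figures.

Since PV^γ is constant along a reversible adiabat, P₂ = P₁ (V₁/V₂)^γ.
P₂ = 2.79 × (1/18.7)^(1.3) = 0.06197 bar.

P₂ ≈ 0.0620 bar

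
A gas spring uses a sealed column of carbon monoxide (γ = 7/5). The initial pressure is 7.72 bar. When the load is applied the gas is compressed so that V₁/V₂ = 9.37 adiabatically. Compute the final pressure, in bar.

P₂ ≈ 177 bar

Adiabatic: P₁V₁^γ = P₂V₂^γ ⇒ P₂ = P₁ (V₁/V₂)^γ.
P₂ = 7.72 × 9.37^(7/5) = 177 bar.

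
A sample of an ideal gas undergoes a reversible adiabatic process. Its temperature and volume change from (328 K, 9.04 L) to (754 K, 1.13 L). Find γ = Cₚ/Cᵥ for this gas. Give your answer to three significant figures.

TV^(γ−1) = const ⇒ γ − 1 = ln(T₂/T₁) / ln(V₁/V₂).
γ = 1 + ln(754/328) / ln(9.04/1.13) = 1.4.

γ ≈ 1.40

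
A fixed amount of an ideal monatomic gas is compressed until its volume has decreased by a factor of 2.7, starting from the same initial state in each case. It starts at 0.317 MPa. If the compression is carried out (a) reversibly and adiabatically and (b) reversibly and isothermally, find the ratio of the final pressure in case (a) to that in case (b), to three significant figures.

P_adiabatic / P_isothermal ≈ 1.94

For a monatomic ideal gas γ = 5/3.
Isothermal: P_b = P₁(V₁/V₂) = 0.317×2.7.
Adiabatic: P_a = P₁(V₁/V₂)^γ = 0.317×2.7^(5/3).
P_a/P_b = (V₁/V₂)^(γ−1) = 2.7^(2/3) = 1.939.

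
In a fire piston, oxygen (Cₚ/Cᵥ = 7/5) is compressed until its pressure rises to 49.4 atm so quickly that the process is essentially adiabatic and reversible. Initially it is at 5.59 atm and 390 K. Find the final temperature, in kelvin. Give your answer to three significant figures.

T₂ ≈ 727 K

Along an adiabat T P^((1−γ)/γ) is constant, so T₂ = T₁ (P₂/P₁)^((γ−1)/γ).
T₂ = 390 × (49.4/5.59)^(2/7) = 726.8 K.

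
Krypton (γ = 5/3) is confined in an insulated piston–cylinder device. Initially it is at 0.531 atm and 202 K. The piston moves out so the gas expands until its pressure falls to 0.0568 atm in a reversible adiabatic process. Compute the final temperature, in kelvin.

Adiabatic: T₂/T₁ = (P₂/P₁)^((γ−1)/γ).
T₂ = 202 × (0.0568/0.531)^(2/5) = 82.61 K.

T₂ ≈ 82.6 K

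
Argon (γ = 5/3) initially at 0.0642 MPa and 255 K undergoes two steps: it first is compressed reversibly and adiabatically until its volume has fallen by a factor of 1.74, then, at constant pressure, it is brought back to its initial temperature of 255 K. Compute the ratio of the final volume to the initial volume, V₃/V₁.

V₃/V₁ ≈ 0.397

Adiabatic step: V₂/V₁ = 0.5747; T₂ = T₁·1.74^(2/3) = 368.9 K.
Isobaric step: V₃/V₂ = T₃/T₂ = 255/368.9.
V₃/V₁ = (V₂/V₁)(V₃/V₂) = 0.5747 × (255/368.9) = 0.3973.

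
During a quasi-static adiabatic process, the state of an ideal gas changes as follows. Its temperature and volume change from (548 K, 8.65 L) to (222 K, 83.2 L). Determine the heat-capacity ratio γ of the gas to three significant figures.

TV^(γ−1) = const ⇒ γ − 1 = ln(T₂/T₁) / ln(V₁/V₂).
γ = 1 + ln(222/548) / ln(8.65/83.2) = 1.399.

γ ≈ 1.40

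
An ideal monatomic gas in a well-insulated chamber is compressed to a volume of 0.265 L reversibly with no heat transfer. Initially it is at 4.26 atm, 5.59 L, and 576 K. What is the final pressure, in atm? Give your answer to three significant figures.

P₂ ≈ 686 atm

Since PV^γ is constant along a reversible adiabat, P₂ = P₁ (V₁/V₂)^γ.
γ = 5/3 for a monatomic ideal gas.
P₂ = 4.26 × (5.59/0.265)^(5/3) = 686 atm.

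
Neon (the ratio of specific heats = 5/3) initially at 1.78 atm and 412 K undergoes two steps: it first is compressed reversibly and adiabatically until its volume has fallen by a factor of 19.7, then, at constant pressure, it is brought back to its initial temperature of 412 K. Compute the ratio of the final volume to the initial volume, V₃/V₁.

Adiabatic step: V₂/V₁ = 0.05076; T₂ = T₁·19.7^(2/3) = 3005 K.
Isobaric step: V₃/V₂ = T₃/T₂ = 412/3005.
V₃/V₁ = (V₂/V₁)(V₃/V₂) = 0.05076 × (412/3005) = 0.006959.

V₃/V₁ ≈ 0.00696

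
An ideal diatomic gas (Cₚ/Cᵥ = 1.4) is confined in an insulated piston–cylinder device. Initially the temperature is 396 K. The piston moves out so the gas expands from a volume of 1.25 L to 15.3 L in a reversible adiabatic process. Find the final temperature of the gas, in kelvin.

T₂ ≈ 145 K

Adiabatic: T₁V₁^(γ−1) = T₂V₂^(γ−1) ⇒ T₂ = T₁ (V₁/V₂)^(γ−1).
T₂ = 396 × (1.25/15.3)^(0.4) = 145.4 K.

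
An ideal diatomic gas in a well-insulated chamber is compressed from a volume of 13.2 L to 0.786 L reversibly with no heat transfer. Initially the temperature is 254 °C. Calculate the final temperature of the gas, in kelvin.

For a reversible adiabat TV^(γ−1) is constant, so T₂ = T₁ (V₁/V₂)^(γ−1).
For a diatomic ideal gas γ = 7/5, so γ−1 = 2/5.
T₁ = 254 °C = 527.1 K.
T₂ = 527.1 × (13.2/0.786)^(2/5) = 1629 K.

T₂ ≈ 1630 K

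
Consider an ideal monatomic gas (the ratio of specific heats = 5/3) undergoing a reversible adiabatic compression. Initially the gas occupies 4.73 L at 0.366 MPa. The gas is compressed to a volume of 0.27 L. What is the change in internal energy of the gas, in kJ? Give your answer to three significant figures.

P₂ = P₁(V₁/V₂)^γ = 0.366×(4.73/0.27)^(5/3) = 43.25 MPa.
For a reversible adiabat, W_by_gas = (P₁V₁ − P₂V₂)/(γ−1).
W_by = (366000×0.00473 − 4.325×10^7×0.00027) / (2/3) = -14920 J.
Q = 0 ⇒ ΔU = −W_by = 14920 J.

ΔU ≈ 14.9 kJ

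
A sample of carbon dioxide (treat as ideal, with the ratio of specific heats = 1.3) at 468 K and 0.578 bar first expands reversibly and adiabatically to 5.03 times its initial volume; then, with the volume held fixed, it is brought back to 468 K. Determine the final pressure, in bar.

Adiabatic step (PV^γ = const): P₂ = 0.578×(1/5.03)^(1.3) = 0.07078 bar; T₂ = 468×(1/5.03)^(0.3) = 288.3 K.
Isochoric: P₃ = P₂(T₃/T₂) = 0.07078 × (468/288.3) = 0.1149 bar.

P₃ ≈ 0.115 bar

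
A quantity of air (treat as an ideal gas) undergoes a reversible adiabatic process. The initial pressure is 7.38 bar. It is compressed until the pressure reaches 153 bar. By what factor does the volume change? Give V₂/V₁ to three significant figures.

From PV^γ = const, V₂/V₁ = (P₁/P₂)^(1/γ).
For a diatomic ideal gas γ = 7/5.
V₂/V₁ = (7.38/153)^(5/7) = 0.1147.

V₂/V₁ ≈ 0.115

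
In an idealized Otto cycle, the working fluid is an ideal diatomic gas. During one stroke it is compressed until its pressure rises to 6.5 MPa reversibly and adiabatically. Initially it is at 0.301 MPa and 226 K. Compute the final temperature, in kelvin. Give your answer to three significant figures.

T₂ ≈ 544 K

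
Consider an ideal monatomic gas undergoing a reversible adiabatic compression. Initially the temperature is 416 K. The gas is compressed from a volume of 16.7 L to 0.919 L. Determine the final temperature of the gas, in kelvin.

T₂ ≈ 2880 K

For a reversible adiabat TV^(γ−1) is constant, so T₂ = T₁ (V₁/V₂)^(γ−1).
For a monatomic ideal gas γ = 5/3, so γ−1 = 2/3.
T₂ = 416 × (16.7/0.919)^(2/3) = 2875 K.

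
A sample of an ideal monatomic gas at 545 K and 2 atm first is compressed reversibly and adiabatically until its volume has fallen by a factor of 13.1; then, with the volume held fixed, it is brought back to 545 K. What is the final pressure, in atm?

For a monatomic ideal gas γ = 5/3.
Adiabatic step (PV^γ = const): P₂ = 2×13.1^(5/3) = 145.6 atm; T₂ = 545×13.1^(2/3) = 3029 K.
Isochoric: P₃ = P₂(T₃/T₂) = 145.6 × (545/3029) = 26.2 atm.

P₃ ≈ 26.2 atm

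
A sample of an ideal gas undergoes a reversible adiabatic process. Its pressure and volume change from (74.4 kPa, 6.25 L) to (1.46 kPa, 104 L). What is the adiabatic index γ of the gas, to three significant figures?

PV^γ = const ⇒ γ = ln(P₂/P₁) / ln(V₁/V₂).
γ = ln(1.46/74.4) / ln(6.25/104) = 1.398.

γ ≈ 1.40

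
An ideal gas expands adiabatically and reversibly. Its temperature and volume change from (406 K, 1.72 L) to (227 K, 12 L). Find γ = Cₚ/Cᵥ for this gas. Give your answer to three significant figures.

γ ≈ 1.30

TV^(γ−1) = const ⇒ γ − 1 = ln(T₂/T₁) / ln(V₁/V₂).
γ = 1 + ln(227/406) / ln(1.72/12) = 1.299.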